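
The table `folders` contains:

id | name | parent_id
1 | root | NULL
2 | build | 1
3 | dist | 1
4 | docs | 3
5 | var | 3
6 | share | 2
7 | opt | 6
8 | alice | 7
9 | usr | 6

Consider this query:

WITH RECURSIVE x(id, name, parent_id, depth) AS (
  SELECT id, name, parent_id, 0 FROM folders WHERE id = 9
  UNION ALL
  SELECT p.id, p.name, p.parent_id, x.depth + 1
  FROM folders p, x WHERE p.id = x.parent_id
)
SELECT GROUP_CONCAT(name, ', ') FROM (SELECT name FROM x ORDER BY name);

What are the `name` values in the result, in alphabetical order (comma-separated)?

Base: id=9 (usr), parent_id=6, depth 0.
Iteration 1: join on id=6 -> share (id 6, parent_id=2, depth 1).
Iteration 2: join on id=2 -> build (id 2, parent_id=1, depth 2).
Iteration 3: join on id=1 -> root (id 1, parent_id=NULL, depth 3).
Iteration 4: parent_id is NULL; no match; recursion stops.

build, root, share, usr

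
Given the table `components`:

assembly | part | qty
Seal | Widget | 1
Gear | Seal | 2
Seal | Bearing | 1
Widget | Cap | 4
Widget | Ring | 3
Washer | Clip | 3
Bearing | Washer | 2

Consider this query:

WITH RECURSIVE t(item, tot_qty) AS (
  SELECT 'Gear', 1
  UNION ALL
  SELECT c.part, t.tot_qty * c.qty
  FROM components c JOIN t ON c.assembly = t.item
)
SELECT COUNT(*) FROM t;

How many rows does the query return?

8

Base: (Gear, tot_qty=1).
Iteration 1: components of {Gear} -> Seal = 1*2 = 2.
Iteration 2: components of {Seal} -> Bearing = 2*1 = 2, Widget = 2*1 = 2.
Iteration 3: components of {Bearing,Widget} -> Cap = 2*4 = 8, Ring = 2*3 = 6, Washer = 2*2 = 4.
Iteration 4: components of {Cap,Ring,Washer} -> Clip = 4*3 = 12.
Iteration 5: no further components; recursion stops.
Total rows emitted: 8.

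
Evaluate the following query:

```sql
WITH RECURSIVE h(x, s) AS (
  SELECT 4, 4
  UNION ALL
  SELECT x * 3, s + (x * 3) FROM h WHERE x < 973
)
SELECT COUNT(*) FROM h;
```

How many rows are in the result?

Base: x=4, s=4.
Iteration 1: 4 < 973 holds -> x = 4 * 3 = 12, s = 4 + 12 = 16.
Iteration 2: 12 < 973 holds -> x = 12 * 3 = 36, s = 16 + 36 = 52.
Iteration 3: 36 < 973 holds -> x = 36 * 3 = 108, s = 52 + 108 = 160.
Iteration 4: 108 < 973 holds -> x = 108 * 3 = 324, s = 160 + 324 = 484.
Iteration 5: 324 < 973 holds -> x = 324 * 3 = 972, s = 484 + 972 = 1456.
Iteration 6: 972 < 973 holds -> x = 972 * 3 = 2916, s = 1456 + 2916 = 4372.
Iteration 7: 2916 < 973 fails; recursion stops.
Total rows emitted: 7.

7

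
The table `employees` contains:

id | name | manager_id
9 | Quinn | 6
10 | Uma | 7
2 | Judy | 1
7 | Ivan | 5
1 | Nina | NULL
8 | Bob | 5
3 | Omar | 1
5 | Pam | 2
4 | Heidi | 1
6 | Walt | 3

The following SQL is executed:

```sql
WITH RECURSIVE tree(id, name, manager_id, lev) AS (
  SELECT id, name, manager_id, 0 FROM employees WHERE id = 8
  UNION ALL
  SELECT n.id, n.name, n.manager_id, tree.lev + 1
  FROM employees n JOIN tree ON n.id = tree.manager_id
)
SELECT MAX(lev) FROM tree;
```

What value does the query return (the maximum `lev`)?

Base: id=8 (Bob), manager_id=5, lev 0.
Iteration 1: join on id=5 -> Pam (id 5, manager_id=2, lev 1).
Iteration 2: join on id=2 -> Judy (id 2, manager_id=1, lev 2).
Iteration 3: join on id=1 -> Nina (id 1, manager_id=NULL, lev 3).
Iteration 4: manager_id is NULL; no match; recursion stops.
lev values: 0, 1, 2, 3; the maximum is 3.

3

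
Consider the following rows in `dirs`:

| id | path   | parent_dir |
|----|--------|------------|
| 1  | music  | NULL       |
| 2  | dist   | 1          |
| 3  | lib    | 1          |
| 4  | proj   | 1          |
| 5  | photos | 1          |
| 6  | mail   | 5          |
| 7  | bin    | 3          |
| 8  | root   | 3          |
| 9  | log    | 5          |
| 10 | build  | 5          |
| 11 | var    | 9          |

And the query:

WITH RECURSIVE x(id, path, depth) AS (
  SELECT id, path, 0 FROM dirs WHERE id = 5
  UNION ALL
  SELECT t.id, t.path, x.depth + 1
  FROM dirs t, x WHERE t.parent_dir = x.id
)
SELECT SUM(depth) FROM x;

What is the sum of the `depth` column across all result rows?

5

Base: id=5 (photos) at depth 0.
Iteration 1: rows with parent_dir in {5} -> mail (id 6, depth 1), log (id 9, depth 1), build (id 10, depth 1).
Iteration 2: rows with parent_dir in {6,9,10} -> var (id 11, depth 2).
Iteration 3: no rows with parent_dir in {11}; recursion stops.
SUM(depth) = 0 + 1 + 1 + 1 + 2 = 5.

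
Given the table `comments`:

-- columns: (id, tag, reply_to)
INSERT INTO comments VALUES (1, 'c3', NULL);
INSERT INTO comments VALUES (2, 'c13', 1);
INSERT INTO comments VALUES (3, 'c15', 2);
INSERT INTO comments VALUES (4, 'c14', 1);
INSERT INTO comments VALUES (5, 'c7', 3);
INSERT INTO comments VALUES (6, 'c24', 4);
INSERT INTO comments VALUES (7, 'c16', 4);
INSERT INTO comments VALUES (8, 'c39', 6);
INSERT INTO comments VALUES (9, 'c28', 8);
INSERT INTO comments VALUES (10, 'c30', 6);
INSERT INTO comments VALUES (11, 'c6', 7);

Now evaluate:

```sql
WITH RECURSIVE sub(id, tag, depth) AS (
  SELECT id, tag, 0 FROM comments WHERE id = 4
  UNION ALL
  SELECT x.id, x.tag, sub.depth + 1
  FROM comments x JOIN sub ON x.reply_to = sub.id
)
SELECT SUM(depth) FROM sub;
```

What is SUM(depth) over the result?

Base: id=4 (c14) at depth 0.
Iteration 1: rows with reply_to in {4} -> c24 (id 6, depth 1), c16 (id 7, depth 1).
Iteration 2: rows with reply_to in {6,7} -> c39 (id 8, depth 2), c30 (id 10, depth 2), c6 (id 11, depth 2).
Iteration 3: rows with reply_to in {8,10,11} -> c28 (id 9, depth 3).
Iteration 4: no rows with reply_to in {9}; recursion stops.
SUM(depth) = 0 + 1 + 1 + 2 + 2 + 2 + 3 = 11.

11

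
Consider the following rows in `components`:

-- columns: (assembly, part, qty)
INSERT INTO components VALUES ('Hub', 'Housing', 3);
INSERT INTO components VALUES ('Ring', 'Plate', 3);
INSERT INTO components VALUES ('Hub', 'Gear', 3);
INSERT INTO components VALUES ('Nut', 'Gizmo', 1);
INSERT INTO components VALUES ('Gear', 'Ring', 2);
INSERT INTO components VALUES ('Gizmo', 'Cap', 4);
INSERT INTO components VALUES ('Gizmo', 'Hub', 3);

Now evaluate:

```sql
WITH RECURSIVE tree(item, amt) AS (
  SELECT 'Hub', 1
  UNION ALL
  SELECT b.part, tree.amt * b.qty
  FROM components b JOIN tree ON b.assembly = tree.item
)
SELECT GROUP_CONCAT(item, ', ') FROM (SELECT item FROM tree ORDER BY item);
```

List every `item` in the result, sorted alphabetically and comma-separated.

Base: (Hub, amt=1).
Iteration 1: components of {Hub} -> Gear = 1*3 = 3, Housing = 1*3 = 3.
Iteration 2: components of {Gear,Housing} -> Ring = 3*2 = 6.
Iteration 3: components of {Ring} -> Plate = 6*3 = 18.
Iteration 4: no further components; recursion stops.

Gear, Housing, Hub, Plate, Ring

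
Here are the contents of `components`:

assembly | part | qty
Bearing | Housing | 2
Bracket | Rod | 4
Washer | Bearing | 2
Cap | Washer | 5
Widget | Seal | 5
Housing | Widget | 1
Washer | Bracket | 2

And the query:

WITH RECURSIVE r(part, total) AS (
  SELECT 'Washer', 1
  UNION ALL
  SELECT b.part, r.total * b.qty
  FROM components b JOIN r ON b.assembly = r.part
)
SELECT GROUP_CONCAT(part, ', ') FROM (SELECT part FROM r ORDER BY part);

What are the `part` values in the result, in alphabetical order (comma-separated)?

Base: (Washer, total=1).
Iteration 1: components of {Washer} -> Bearing = 1*2 = 2, Bracket = 1*2 = 2.
Iteration 2: components of {Bearing,Bracket} -> Housing = 2*2 = 4, Rod = 2*4 = 8.
Iteration 3: components of {Housing,Rod} -> Widget = 4*1 = 4.
Iteration 4: components of {Widget} -> Seal = 4*5 = 20.
Iteration 5: no further components; recursion stops.

Bearing, Bracket, Housing, Rod, Seal, Washer, Widget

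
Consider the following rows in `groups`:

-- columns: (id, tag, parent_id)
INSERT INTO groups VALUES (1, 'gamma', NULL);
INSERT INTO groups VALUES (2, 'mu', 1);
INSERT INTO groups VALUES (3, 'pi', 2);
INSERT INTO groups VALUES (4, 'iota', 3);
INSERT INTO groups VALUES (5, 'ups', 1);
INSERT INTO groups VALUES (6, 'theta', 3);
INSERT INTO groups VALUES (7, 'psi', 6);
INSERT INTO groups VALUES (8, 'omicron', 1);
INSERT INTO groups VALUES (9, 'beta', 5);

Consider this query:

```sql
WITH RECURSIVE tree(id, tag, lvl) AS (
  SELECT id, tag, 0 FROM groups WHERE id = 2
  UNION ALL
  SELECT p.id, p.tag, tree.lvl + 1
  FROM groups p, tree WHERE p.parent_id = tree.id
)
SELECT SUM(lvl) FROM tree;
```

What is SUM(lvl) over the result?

Base: id=2 (mu) at lvl 0.
Iteration 1: rows with parent_id in {2} -> pi (id 3, lvl 1).
Iteration 2: rows with parent_id in {3} -> iota (id 4, lvl 2), theta (id 6, lvl 2).
Iteration 3: rows with parent_id in {4,6} -> psi (id 7, lvl 3).
Iteration 4: no rows with parent_id in {7}; recursion stops.
SUM(lvl) = 0 + 1 + 2 + 2 + 3 = 8.

8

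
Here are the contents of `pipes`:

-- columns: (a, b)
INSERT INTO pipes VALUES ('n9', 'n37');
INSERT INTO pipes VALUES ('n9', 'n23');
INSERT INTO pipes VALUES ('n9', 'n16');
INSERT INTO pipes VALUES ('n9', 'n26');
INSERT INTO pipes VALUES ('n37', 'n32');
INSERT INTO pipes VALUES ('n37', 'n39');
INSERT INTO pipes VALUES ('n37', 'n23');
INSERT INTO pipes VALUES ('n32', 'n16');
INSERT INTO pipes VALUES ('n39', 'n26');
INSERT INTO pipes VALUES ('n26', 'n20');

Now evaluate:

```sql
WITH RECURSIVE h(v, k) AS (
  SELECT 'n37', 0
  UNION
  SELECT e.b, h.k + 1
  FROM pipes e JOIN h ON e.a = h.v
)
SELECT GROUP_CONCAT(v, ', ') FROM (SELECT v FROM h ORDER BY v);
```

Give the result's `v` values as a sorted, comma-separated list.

Base: (n37, k=0).
Iteration 1: edges from {n37} -> (n23, k=1), (n32, k=1), (n39, k=1).
Iteration 2: edges from {n23,n32,n39} -> (n16, k=2), (n26, k=2).
Iteration 3: edges from {n16,n26} -> (n20, k=3).
Iteration 4: no outgoing edges from {n20}; recursion stops.

n16, n20, n23, n26, n32, n37, n39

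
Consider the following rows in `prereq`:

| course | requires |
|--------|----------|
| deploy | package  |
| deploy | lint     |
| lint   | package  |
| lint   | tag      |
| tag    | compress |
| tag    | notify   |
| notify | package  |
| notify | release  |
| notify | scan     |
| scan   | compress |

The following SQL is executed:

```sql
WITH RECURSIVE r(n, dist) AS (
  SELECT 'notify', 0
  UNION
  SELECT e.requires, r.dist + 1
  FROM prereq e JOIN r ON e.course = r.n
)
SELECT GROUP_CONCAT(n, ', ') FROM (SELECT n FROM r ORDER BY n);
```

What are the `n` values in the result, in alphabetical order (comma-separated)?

compress, notify, package, release, scan

Base: (notify, dist=0).
Iteration 1: edges from {notify} -> (package, dist=1), (release, dist=1), (scan, dist=1).
Iteration 2: edges from {package,release,scan} -> (compress, dist=2).
Iteration 3: no outgoing edges from {compress}; recursion stops.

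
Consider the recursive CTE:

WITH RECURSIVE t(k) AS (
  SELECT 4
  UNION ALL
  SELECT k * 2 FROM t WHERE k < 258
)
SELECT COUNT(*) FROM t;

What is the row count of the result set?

8

Base: k=4.
Iteration 1: 4 < 258 holds -> k = 4 * 2 = 8.
Iteration 2: 8 < 258 holds -> k = 8 * 2 = 16.
Iteration 3: 16 < 258 holds -> k = 16 * 2 = 32.
Iteration 4: 32 < 258 holds -> k = 32 * 2 = 64.
Iteration 5: 64 < 258 holds -> k = 64 * 2 = 128.
Iteration 6: 128 < 258 holds -> k = 128 * 2 = 256.
Iteration 7: 256 < 258 holds -> k = 256 * 2 = 512.
Iteration 8: 512 < 258 fails; recursion stops.
Total rows emitted: 8.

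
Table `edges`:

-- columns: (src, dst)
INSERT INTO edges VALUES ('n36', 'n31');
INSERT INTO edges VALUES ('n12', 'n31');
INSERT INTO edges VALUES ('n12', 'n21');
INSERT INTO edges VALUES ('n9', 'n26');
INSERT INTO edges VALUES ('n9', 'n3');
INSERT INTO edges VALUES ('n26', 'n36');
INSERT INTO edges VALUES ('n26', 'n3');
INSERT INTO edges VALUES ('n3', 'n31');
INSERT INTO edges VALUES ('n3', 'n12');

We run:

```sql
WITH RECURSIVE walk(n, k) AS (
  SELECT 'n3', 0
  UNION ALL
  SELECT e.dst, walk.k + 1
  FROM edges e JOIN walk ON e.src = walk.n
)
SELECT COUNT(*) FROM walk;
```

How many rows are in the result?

Base: (n3, k=0).
Iteration 1: edges from {n3} -> (n12, k=1), (n31, k=1).
Iteration 2: edges from {n12,n31} -> (n21, k=2), (n31, k=2).
Iteration 3: no outgoing edges from {n21,n31}; recursion stops.
Total rows emitted: 5.

5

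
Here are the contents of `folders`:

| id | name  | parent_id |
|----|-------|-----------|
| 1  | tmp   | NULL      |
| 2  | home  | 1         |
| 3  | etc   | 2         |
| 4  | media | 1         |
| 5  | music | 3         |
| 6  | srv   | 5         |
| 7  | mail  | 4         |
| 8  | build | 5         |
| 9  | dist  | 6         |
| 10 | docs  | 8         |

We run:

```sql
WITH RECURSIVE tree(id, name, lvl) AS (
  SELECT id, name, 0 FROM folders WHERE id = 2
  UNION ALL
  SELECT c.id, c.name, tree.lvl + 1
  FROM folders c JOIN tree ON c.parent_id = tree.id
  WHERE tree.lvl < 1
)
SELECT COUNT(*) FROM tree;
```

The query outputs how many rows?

2

Base: id=2 (home) at lvl 0.
Iteration 1: rows with parent_id in {2} -> etc (id 3, lvl 1).
Iteration 2: lvl < 1 fails for all current rows; recursion stops.
Total rows emitted: 2.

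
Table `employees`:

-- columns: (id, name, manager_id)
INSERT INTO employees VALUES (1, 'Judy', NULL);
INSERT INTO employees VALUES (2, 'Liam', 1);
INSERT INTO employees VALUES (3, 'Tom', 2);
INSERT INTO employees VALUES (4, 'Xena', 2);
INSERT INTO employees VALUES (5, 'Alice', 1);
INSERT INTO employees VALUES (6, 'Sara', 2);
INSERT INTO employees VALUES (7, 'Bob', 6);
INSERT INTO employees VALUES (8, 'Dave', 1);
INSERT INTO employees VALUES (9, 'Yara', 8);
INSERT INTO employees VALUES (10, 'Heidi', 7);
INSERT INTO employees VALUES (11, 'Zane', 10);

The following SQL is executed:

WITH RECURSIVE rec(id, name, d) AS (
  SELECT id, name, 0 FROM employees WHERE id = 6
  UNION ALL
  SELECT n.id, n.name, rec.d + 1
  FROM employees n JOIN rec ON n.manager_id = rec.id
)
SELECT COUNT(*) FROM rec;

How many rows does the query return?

4

Base: id=6 (Sara) at d 0.
Iteration 1: rows with manager_id in {6} -> Bob (id 7, d 1).
Iteration 2: rows with manager_id in {7} -> Heidi (id 10, d 2).
Iteration 3: rows with manager_id in {10} -> Zane (id 11, d 3).
Iteration 4: no rows with manager_id in {11}; recursion stops.
Total rows emitted: 4.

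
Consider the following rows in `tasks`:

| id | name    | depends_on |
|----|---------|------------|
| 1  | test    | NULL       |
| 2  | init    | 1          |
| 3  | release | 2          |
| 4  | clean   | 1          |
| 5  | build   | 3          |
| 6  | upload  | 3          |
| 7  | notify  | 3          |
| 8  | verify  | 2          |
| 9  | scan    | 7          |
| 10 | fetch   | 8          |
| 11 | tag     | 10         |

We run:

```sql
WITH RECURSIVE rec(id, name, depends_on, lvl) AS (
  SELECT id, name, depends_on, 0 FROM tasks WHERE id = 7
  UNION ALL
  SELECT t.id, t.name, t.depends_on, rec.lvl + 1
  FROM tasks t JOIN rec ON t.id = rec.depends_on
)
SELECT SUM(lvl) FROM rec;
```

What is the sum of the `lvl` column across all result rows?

6

Base: id=7 (notify), depends_on=3, lvl 0.
Iteration 1: join on id=3 -> release (id 3, depends_on=2, lvl 1).
Iteration 2: join on id=2 -> init (id 2, depends_on=1, lvl 2).
Iteration 3: join on id=1 -> test (id 1, depends_on=NULL, lvl 3).
Iteration 4: depends_on is NULL; no match; recursion stops.
SUM(lvl) = 0 + 1 + 2 + 3 = 6.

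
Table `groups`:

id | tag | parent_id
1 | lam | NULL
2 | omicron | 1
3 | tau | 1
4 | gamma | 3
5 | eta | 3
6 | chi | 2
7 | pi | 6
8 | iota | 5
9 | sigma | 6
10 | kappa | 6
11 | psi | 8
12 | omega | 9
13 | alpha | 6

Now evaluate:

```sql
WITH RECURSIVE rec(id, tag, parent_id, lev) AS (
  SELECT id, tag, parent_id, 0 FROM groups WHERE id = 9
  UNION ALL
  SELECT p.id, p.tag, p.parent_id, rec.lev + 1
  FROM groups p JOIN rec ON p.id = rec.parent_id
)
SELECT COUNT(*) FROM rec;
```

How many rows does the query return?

4

Base: id=9 (sigma), parent_id=6, lev 0.
Iteration 1: join on id=6 -> chi (id 6, parent_id=2, lev 1).
Iteration 2: join on id=2 -> omicron (id 2, parent_id=1, lev 2).
Iteration 3: join on id=1 -> lam (id 1, parent_id=NULL, lev 3).
Iteration 4: parent_id is NULL; no match; recursion stops.
Total rows emitted: 4.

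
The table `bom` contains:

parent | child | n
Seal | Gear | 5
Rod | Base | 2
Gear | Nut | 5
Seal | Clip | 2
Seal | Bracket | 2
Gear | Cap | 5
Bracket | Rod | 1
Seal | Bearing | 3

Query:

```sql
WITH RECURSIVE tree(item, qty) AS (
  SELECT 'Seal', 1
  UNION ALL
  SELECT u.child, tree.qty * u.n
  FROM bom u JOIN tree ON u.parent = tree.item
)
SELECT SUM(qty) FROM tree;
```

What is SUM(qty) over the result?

69

Base: (Seal, qty=1).
Iteration 1: components of {Seal} -> Bearing = 1*3 = 3, Bracket = 1*2 = 2, Clip = 1*2 = 2, Gear = 1*5 = 5.
Iteration 2: components of {Bearing,Bracket,Clip,Gear} -> Cap = 5*5 = 25, Nut = 5*5 = 25, Rod = 2*1 = 2.
Iteration 3: components of {Cap,Nut,Rod} -> Base = 2*2 = 4.
Iteration 4: no further components; recursion stops.
SUM(qty) = 1 + 5 + 2 + 3 + 2 + 25 + 25 + 2 + 4 = 69.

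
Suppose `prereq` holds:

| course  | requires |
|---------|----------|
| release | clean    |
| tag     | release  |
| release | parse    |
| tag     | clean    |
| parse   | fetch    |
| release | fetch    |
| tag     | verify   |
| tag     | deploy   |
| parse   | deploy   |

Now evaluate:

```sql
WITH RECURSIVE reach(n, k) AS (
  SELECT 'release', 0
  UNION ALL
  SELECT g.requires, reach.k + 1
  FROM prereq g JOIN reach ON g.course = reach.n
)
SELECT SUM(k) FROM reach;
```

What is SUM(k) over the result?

Base: (release, k=0).
Iteration 1: edges from {release} -> (clean, k=1), (fetch, k=1), (parse, k=1).
Iteration 2: edges from {clean,fetch,parse} -> (deploy, k=2), (fetch, k=2).
Iteration 3: no outgoing edges from {deploy,fetch}; recursion stops.
SUM(k) = 0 + 1 + 1 + 1 + 2 + 2 = 7.

7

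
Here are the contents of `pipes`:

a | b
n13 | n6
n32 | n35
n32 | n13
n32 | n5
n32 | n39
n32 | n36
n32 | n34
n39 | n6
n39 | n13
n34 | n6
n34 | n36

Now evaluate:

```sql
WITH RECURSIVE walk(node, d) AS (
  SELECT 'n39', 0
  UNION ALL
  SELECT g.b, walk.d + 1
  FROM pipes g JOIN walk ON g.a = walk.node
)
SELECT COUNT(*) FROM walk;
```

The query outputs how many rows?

Base: (n39, d=0).
Iteration 1: edges from {n39} -> (n13, d=1), (n6, d=1).
Iteration 2: edges from {n13,n6} -> (n6, d=2).
Iteration 3: no outgoing edges from {n6}; recursion stops.
Total rows emitted: 4.

4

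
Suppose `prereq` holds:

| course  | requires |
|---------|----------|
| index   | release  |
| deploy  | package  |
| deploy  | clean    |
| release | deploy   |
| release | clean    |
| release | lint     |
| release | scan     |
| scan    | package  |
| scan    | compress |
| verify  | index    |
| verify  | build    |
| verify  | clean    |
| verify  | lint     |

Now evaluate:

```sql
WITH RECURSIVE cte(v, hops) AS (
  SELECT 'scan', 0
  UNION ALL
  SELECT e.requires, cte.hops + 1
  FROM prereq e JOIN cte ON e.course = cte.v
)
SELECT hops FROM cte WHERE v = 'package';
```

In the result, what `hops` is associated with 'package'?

Base: (scan, hops=0).
Iteration 1: edges from {scan} -> (compress, hops=1), (package, hops=1).
Iteration 2: no outgoing edges from {compress,package}; recursion stops.

1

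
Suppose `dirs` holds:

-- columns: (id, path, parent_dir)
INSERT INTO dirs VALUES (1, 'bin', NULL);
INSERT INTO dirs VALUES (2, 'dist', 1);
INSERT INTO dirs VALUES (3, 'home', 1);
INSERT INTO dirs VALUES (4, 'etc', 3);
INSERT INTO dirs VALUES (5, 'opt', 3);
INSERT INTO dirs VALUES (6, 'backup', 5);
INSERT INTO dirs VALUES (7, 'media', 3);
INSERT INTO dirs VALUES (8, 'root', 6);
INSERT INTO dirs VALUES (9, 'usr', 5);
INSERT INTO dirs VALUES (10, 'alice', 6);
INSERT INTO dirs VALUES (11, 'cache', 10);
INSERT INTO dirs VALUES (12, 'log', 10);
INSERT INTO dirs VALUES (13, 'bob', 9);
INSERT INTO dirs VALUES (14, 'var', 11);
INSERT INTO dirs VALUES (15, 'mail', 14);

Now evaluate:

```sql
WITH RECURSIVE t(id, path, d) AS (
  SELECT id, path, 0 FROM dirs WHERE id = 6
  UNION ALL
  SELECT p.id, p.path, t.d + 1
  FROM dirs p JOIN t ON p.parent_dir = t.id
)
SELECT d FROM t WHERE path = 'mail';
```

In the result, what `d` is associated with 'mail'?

4

Base: id=6 (backup) at d 0.
Iteration 1: rows with parent_dir in {6} -> root (id 8, d 1), alice (id 10, d 1).
Iteration 2: rows with parent_dir in {8,10} -> cache (id 11, d 2), log (id 12, d 2).
Iteration 3: rows with parent_dir in {11,12} -> var (id 14, d 3).
Iteration 4: rows with parent_dir in {14} -> mail (id 15, d 4).
Iteration 5: no rows with parent_dir in {15}; recursion stops.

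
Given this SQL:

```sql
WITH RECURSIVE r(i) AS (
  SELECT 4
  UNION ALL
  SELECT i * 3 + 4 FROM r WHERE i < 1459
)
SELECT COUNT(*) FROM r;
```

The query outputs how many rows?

Base: i=4.
Iteration 1: 4 < 1459 holds -> i = 4 * 3 + 4 = 16.
Iteration 2: 16 < 1459 holds -> i = 16 * 3 + 4 = 52.
Iteration 3: 52 < 1459 holds -> i = 52 * 3 + 4 = 160.
Iteration 4: 160 < 1459 holds -> i = 160 * 3 + 4 = 484.
Iteration 5: 484 < 1459 holds -> i = 484 * 3 + 4 = 1456.
Iteration 6: 1456 < 1459 holds -> i = 1456 * 3 + 4 = 4372.
Iteration 7: 4372 < 1459 fails; recursion stops.
Total rows emitted: 7.

7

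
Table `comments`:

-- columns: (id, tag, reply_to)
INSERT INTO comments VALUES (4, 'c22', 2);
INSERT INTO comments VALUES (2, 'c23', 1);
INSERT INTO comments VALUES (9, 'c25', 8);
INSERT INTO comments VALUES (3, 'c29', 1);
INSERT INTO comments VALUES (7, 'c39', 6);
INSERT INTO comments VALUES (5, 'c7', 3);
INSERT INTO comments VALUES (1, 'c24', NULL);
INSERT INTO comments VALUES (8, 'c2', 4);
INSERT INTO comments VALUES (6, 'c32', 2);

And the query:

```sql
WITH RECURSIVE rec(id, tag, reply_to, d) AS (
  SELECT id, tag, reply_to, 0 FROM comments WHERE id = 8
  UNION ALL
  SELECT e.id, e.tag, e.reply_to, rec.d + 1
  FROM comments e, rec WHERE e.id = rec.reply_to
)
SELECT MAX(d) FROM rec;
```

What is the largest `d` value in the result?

3

Base: id=8 (c2), reply_to=4, d 0.
Iteration 1: join on id=4 -> c22 (id 4, reply_to=2, d 1).
Iteration 2: join on id=2 -> c23 (id 2, reply_to=1, d 2).
Iteration 3: join on id=1 -> c24 (id 1, reply_to=NULL, d 3).
Iteration 4: reply_to is NULL; no match; recursion stops.
d values: 0, 1, 2, 3; the maximum is 3.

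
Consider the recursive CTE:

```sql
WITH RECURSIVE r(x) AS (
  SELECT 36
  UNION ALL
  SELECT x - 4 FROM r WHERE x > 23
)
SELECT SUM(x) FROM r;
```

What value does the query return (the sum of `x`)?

140

Base: x=36.
Iteration 1: 36 > 23 holds -> x = 36 - 4 = 32.
Iteration 2: 32 > 23 holds -> x = 32 - 4 = 28.
Iteration 3: 28 > 23 holds -> x = 28 - 4 = 24.
Iteration 4: 24 > 23 holds -> x = 24 - 4 = 20.
Iteration 5: 20 > 23 fails; recursion stops.
SUM(x) = 36 + 32 + 28 + 24 + 20 = 140.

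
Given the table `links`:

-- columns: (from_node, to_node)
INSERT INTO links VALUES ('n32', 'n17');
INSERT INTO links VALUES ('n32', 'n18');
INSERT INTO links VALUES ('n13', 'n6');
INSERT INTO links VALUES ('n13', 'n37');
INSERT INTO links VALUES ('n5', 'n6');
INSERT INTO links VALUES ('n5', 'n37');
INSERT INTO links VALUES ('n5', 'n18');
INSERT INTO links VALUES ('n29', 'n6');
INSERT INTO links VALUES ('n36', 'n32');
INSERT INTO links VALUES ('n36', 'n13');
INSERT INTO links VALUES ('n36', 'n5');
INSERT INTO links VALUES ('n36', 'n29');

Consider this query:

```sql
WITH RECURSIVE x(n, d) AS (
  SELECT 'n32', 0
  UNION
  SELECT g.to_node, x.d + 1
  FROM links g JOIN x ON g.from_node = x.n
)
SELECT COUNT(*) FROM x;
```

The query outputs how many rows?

3

Base: (n32, d=0).
Iteration 1: edges from {n32} -> (n17, d=1), (n18, d=1).
Iteration 2: no outgoing edges from {n17,n18}; recursion stops.
Total rows emitted: 3.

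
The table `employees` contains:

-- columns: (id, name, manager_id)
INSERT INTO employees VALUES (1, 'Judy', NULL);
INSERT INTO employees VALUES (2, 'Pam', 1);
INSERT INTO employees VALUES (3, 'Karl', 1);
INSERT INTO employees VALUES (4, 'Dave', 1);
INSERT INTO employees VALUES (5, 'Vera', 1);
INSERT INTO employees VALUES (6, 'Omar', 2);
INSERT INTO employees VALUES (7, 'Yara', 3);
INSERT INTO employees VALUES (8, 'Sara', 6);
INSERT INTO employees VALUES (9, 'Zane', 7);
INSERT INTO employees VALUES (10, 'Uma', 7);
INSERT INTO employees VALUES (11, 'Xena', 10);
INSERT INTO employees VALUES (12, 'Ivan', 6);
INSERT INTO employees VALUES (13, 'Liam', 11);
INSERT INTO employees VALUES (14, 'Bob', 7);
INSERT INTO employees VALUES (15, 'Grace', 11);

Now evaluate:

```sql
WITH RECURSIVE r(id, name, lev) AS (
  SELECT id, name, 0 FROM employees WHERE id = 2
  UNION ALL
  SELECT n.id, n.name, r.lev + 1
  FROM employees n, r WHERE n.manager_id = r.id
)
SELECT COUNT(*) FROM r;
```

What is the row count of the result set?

4

Base: id=2 (Pam) at lev 0.
Iteration 1: rows with manager_id in {2} -> Omar (id 6, lev 1).
Iteration 2: rows with manager_id in {6} -> Sara (id 8, lev 2), Ivan (id 12, lev 2).
Iteration 3: no rows with manager_id in {8,12}; recursion stops.
Total rows emitted: 4.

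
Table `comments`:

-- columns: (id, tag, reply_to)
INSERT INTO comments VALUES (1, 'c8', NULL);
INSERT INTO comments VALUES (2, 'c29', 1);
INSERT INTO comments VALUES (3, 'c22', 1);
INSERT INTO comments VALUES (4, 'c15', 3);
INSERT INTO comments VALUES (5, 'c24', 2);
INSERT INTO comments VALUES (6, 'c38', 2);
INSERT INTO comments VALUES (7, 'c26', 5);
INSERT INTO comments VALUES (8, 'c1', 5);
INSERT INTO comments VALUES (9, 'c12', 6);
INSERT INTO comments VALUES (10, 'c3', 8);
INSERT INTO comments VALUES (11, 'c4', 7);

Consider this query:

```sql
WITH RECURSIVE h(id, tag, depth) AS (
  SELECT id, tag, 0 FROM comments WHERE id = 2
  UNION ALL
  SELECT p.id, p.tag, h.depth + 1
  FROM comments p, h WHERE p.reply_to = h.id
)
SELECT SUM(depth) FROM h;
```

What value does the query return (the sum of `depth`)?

Base: id=2 (c29) at depth 0.
Iteration 1: rows with reply_to in {2} -> c24 (id 5, depth 1), c38 (id 6, depth 1).
Iteration 2: rows with reply_to in {5,6} -> c26 (id 7, depth 2), c1 (id 8, depth 2), c12 (id 9, depth 2).
Iteration 3: rows with reply_to in {7,8,9} -> c3 (id 10, depth 3), c4 (id 11, depth 3).
Iteration 4: no rows with reply_to in {10,11}; recursion stops.
SUM(depth) = 0 + 1 + 1 + 2 + 2 + 2 + 3 + 3 = 14.

14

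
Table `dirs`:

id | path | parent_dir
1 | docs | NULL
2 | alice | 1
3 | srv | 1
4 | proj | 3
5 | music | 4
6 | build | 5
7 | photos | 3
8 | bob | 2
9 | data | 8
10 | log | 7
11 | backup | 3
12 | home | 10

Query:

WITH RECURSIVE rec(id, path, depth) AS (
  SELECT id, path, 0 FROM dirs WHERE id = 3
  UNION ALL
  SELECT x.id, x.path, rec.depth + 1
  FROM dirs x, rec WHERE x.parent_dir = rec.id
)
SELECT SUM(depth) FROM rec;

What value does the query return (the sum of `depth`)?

Base: id=3 (srv) at depth 0.
Iteration 1: rows with parent_dir in {3} -> proj (id 4, depth 1), photos (id 7, depth 1), backup (id 11, depth 1).
Iteration 2: rows with parent_dir in {4,7,11} -> music (id 5, depth 2), log (id 10, depth 2).
Iteration 3: rows with parent_dir in {5,10} -> build (id 6, depth 3), home (id 12, depth 3).
Iteration 4: no rows with parent_dir in {6,12}; recursion stops.
SUM(depth) = 0 + 1 + 1 + 1 + 2 + 2 + 3 + 3 = 13.

13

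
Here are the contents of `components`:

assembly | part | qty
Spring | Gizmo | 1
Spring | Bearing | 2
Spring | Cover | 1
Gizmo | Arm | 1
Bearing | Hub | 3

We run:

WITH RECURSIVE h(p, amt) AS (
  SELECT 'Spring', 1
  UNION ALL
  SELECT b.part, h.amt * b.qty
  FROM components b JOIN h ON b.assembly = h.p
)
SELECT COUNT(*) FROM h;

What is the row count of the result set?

6

Base: (Spring, amt=1).
Iteration 1: components of {Spring} -> Bearing = 1*2 = 2, Cover = 1*1 = 1, Gizmo = 1*1 = 1.
Iteration 2: components of {Bearing,Cover,Gizmo} -> Arm = 1*1 = 1, Hub = 2*3 = 6.
Iteration 3: no further components; recursion stops.
Total rows emitted: 6.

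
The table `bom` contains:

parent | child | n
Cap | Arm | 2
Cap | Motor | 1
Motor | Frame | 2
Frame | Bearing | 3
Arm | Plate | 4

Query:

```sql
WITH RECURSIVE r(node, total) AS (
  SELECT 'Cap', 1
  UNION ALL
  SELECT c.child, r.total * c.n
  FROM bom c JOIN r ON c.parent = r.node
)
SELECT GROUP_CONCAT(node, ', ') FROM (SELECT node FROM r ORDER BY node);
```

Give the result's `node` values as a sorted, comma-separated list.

Arm, Bearing, Cap, Frame, Motor, Plate

Base: (Cap, total=1).
Iteration 1: components of {Cap} -> Arm = 1*2 = 2, Motor = 1*1 = 1.
Iteration 2: components of {Arm,Motor} -> Frame = 1*2 = 2, Plate = 2*4 = 8.
Iteration 3: components of {Frame,Plate} -> Bearing = 2*3 = 6.
Iteration 4: no further components; recursion stops.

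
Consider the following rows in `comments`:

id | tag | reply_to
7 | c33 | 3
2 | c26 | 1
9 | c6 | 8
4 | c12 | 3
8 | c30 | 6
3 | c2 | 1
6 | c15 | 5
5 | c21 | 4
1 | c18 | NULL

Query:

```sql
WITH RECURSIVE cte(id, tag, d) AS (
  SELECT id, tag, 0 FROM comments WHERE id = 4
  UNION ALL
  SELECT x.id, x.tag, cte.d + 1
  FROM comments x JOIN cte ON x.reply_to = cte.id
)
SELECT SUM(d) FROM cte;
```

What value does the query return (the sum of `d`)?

Base: id=4 (c12) at d 0.
Iteration 1: rows with reply_to in {4} -> c21 (id 5, d 1).
Iteration 2: rows with reply_to in {5} -> c15 (id 6, d 2).
Iteration 3: rows with reply_to in {6} -> c30 (id 8, d 3).
Iteration 4: rows with reply_to in {8} -> c6 (id 9, d 4).
Iteration 5: no rows with reply_to in {9}; recursion stops.
SUM(d) = 0 + 1 + 2 + 3 + 4 = 10.

10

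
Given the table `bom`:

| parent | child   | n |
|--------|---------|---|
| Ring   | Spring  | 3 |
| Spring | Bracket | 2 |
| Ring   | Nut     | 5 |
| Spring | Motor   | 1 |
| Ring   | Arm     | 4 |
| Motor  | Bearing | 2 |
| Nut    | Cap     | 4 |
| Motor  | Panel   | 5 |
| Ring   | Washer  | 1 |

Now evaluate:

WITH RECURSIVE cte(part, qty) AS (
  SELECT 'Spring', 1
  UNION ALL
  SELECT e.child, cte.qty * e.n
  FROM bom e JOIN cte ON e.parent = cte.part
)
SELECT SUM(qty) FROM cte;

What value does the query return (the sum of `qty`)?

11

Base: (Spring, qty=1).
Iteration 1: components of {Spring} -> Bracket = 1*2 = 2, Motor = 1*1 = 1.
Iteration 2: components of {Bracket,Motor} -> Bearing = 1*2 = 2, Panel = 1*5 = 5.
Iteration 3: no further components; recursion stops.
SUM(qty) = 1 + 2 + 1 + 2 + 5 = 11.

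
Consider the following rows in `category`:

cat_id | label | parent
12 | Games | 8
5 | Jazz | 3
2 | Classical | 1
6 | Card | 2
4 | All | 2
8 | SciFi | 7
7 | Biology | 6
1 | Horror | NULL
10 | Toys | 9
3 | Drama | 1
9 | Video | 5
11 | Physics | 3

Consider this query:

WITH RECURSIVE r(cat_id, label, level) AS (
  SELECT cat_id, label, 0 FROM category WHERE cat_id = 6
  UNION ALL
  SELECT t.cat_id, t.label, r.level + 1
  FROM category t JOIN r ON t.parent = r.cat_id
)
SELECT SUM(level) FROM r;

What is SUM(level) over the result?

Base: cat_id=6 (Card) at level 0.
Iteration 1: rows with parent in {6} -> Biology (id 7, level 1).
Iteration 2: rows with parent in {7} -> SciFi (id 8, level 2).
Iteration 3: rows with parent in {8} -> Games (id 12, level 3).
Iteration 4: no rows with parent in {12}; recursion stops.
SUM(level) = 0 + 1 + 2 + 3 = 6.

6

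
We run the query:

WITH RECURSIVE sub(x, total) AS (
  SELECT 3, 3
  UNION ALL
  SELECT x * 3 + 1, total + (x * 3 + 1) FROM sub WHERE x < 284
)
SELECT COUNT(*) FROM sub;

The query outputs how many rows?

Base: x=3, total=3.
Iteration 1: 3 < 284 holds -> x = 3 * 3 + 1 = 10, total = 3 + 10 = 13.
Iteration 2: 10 < 284 holds -> x = 10 * 3 + 1 = 31, total = 13 + 31 = 44.
Iteration 3: 31 < 284 holds -> x = 31 * 3 + 1 = 94, total = 44 + 94 = 138.
Iteration 4: 94 < 284 holds -> x = 94 * 3 + 1 = 283, total = 138 + 283 = 421.
Iteration 5: 283 < 284 holds -> x = 283 * 3 + 1 = 850, total = 421 + 850 = 1271.
Iteration 6: 850 < 284 fails; recursion stops.
Total rows emitted: 6.

6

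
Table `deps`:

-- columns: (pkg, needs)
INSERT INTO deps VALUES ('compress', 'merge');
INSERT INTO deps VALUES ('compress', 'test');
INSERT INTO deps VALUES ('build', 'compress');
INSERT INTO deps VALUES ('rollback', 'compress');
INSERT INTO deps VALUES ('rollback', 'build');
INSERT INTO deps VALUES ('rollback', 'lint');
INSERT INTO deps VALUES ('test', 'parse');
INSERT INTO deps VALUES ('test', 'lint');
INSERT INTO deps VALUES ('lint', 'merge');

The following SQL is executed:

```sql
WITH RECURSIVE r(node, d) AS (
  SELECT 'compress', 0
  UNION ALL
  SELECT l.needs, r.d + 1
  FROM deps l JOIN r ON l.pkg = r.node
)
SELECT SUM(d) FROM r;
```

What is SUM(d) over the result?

9

Base: (compress, d=0).
Iteration 1: edges from {compress} -> (merge, d=1), (test, d=1).
Iteration 2: edges from {merge,test} -> (lint, d=2), (parse, d=2).
Iteration 3: edges from {lint,parse} -> (merge, d=3).
Iteration 4: no outgoing edges from {merge}; recursion stops.
SUM(d) = 0 + 1 + 1 + 2 + 2 + 3 = 9.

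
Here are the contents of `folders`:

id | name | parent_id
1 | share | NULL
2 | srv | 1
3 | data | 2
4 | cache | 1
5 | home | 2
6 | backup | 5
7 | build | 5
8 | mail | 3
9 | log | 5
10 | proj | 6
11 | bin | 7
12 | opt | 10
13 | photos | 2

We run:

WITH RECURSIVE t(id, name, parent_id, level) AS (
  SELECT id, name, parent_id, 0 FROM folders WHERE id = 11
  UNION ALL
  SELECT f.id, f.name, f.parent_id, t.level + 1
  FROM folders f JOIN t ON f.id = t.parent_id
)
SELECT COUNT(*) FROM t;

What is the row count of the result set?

5

Base: id=11 (bin), parent_id=7, level 0.
Iteration 1: join on id=7 -> build (id 7, parent_id=5, level 1).
Iteration 2: join on id=5 -> home (id 5, parent_id=2, level 2).
Iteration 3: join on id=2 -> srv (id 2, parent_id=1, level 3).
Iteration 4: join on id=1 -> share (id 1, parent_id=NULL, level 4).
Iteration 5: parent_id is NULL; no match; recursion stops.
Total rows emitted: 5.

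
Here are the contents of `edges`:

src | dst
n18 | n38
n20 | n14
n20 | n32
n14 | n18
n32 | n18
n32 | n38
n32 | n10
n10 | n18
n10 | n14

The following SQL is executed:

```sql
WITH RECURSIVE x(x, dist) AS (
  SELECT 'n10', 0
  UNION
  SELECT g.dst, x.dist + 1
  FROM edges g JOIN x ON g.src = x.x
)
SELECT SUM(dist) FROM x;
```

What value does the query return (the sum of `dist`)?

Base: (n10, dist=0).
Iteration 1: edges from {n10} -> (n14, dist=1), (n18, dist=1).
Iteration 2: edges from {n14,n18} -> (n18, dist=2), (n38, dist=2).
Iteration 3: edges from {n18,n38} -> (n38, dist=3).
Iteration 4: no outgoing edges from {n38}; recursion stops.
SUM(dist) = 0 + 1 + 1 + 2 + 2 + 3 = 9.

9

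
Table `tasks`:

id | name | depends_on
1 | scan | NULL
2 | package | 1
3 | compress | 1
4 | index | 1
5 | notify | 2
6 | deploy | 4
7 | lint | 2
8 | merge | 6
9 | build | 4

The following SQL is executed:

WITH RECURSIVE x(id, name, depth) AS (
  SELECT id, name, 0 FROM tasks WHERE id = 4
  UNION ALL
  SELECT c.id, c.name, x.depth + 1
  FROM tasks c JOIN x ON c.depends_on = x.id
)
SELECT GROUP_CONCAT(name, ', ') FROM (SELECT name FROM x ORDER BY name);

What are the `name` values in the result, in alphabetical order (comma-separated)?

Base: id=4 (index) at depth 0.
Iteration 1: rows with depends_on in {4} -> deploy (id 6, depth 1), build (id 9, depth 1).
Iteration 2: rows with depends_on in {6,9} -> merge (id 8, depth 2).
Iteration 3: no rows with depends_on in {8}; recursion stops.

build, deploy, index, merge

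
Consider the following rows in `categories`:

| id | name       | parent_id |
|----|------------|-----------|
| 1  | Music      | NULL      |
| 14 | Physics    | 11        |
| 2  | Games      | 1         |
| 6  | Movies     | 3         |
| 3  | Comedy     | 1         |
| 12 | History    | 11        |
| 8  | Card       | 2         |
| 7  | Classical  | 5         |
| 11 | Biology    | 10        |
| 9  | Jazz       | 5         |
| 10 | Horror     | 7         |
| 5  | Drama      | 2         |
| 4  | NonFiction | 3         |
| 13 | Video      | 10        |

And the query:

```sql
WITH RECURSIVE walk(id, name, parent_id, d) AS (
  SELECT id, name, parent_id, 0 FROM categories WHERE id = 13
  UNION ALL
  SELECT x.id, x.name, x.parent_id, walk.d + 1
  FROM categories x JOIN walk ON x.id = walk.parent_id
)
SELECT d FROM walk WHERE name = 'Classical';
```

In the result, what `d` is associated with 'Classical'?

Base: id=13 (Video), parent_id=10, d 0.
Iteration 1: join on id=10 -> Horror (id 10, parent_id=7, d 1).
Iteration 2: join on id=7 -> Classical (id 7, parent_id=5, d 2).
Iteration 3: join on id=5 -> Drama (id 5, parent_id=2, d 3).
Iteration 4: join on id=2 -> Games (id 2, parent_id=1, d 4).
Iteration 5: join on id=1 -> Music (id 1, parent_id=NULL, d 5).
Iteration 6: parent_id is NULL; no match; recursion stops.

2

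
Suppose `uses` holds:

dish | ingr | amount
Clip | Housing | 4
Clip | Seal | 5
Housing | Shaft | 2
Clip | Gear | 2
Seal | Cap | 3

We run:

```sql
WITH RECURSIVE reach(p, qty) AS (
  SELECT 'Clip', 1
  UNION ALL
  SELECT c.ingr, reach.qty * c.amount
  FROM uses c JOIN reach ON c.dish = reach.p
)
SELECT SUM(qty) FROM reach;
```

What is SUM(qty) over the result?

Base: (Clip, qty=1).
Iteration 1: components of {Clip} -> Gear = 1*2 = 2, Housing = 1*4 = 4, Seal = 1*5 = 5.
Iteration 2: components of {Gear,Housing,Seal} -> Cap = 5*3 = 15, Shaft = 4*2 = 8.
Iteration 3: no further components; recursion stops.
SUM(qty) = 1 + 4 + 5 + 2 + 8 + 15 = 35.

35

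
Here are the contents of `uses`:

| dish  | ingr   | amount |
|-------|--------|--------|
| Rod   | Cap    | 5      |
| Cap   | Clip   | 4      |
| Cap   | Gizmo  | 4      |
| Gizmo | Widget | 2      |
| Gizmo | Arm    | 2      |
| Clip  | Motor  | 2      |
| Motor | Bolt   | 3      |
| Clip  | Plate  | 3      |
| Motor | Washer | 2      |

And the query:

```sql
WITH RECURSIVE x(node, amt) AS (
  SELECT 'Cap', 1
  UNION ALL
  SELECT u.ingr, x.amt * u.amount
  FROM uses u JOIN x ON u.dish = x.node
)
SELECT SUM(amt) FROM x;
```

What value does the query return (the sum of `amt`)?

Base: (Cap, amt=1).
Iteration 1: components of {Cap} -> Clip = 1*4 = 4, Gizmo = 1*4 = 4.
Iteration 2: components of {Clip,Gizmo} -> Arm = 4*2 = 8, Motor = 4*2 = 8, Plate = 4*3 = 12, Widget = 4*2 = 8.
Iteration 3: components of {Arm,Motor,Plate,Widget} -> Bolt = 8*3 = 24, Washer = 8*2 = 16.
Iteration 4: no further components; recursion stops.
SUM(amt) = 1 + 4 + 4 + 8 + 12 + 8 + 8 + 24 + 16 = 85.

85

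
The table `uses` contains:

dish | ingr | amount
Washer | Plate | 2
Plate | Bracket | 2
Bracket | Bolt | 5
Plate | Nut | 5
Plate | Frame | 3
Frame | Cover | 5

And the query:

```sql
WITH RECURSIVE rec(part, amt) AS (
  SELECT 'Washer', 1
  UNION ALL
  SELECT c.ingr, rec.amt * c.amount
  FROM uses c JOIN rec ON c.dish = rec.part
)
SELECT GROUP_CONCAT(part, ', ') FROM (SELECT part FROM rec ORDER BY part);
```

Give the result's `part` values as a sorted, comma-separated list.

Base: (Washer, amt=1).
Iteration 1: components of {Washer} -> Plate = 1*2 = 2.
Iteration 2: components of {Plate} -> Bracket = 2*2 = 4, Frame = 2*3 = 6, Nut = 2*5 = 10.
Iteration 3: components of {Bracket,Frame,Nut} -> Bolt = 4*5 = 20, Cover = 6*5 = 30.
Iteration 4: no further components; recursion stops.

Bolt, Bracket, Cover, Frame, Nut, Plate, Washer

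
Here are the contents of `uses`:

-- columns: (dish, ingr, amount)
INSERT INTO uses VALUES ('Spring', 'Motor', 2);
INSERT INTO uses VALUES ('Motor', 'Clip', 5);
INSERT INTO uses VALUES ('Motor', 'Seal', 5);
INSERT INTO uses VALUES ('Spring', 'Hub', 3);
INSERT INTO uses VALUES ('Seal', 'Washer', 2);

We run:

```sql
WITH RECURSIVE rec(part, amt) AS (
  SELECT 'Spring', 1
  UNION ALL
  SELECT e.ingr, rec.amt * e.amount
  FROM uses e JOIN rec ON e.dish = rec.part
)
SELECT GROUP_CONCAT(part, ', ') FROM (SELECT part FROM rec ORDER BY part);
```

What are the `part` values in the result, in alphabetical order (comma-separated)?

Clip, Hub, Motor, Seal, Spring, Washer

Base: (Spring, amt=1).
Iteration 1: components of {Spring} -> Hub = 1*3 = 3, Motor = 1*2 = 2.
Iteration 2: components of {Hub,Motor} -> Clip = 2*5 = 10, Seal = 2*5 = 10.
Iteration 3: components of {Clip,Seal} -> Washer = 10*2 = 20.
Iteration 4: no further components; recursion stops.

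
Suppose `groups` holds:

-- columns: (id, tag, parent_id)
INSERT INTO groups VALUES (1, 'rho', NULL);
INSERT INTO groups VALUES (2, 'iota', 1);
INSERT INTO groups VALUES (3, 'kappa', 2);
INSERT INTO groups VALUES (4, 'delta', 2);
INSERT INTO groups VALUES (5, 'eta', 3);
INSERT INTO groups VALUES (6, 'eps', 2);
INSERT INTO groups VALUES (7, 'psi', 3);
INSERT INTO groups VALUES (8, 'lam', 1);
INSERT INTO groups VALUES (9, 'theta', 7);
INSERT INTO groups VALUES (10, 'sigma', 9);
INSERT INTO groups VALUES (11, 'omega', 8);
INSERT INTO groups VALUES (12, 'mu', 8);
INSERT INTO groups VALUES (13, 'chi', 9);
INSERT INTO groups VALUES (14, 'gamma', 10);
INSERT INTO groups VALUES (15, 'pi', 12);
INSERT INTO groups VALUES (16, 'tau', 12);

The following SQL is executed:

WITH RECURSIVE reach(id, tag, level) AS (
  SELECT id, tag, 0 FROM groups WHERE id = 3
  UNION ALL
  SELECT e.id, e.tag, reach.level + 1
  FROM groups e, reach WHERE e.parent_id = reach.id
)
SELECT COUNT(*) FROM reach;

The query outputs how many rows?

Base: id=3 (kappa) at level 0.
Iteration 1: rows with parent_id in {3} -> eta (id 5, level 1), psi (id 7, level 1).
Iteration 2: rows with parent_id in {5,7} -> theta (id 9, level 2).
Iteration 3: rows with parent_id in {9} -> sigma (id 10, level 3), chi (id 13, level 3).
Iteration 4: rows with parent_id in {10,13} -> gamma (id 14, level 4).
Iteration 5: no rows with parent_id in {14}; recursion stops.
Total rows emitted: 7.

7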